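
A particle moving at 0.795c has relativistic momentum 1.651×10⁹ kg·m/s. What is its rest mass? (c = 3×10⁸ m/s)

γ = 1/√(1 - 0.795²) = 1.6485
v = 0.795 × 3×10⁸ = 2.385×10⁸ m/s
m = p/(γv) = 1.651×10⁹/(1.6485 × 2.385×10⁸) = 4.199 kg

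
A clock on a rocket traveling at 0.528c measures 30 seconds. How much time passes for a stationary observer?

Proper time Δt₀ = 30 seconds
γ = 1/√(1 - 0.528²) = 1.1775
Δt = γΔt₀ = 1.1775 × 30 = 35.33 seconds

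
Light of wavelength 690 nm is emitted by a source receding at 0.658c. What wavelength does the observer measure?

β = 0.658
Wavelength Doppler factor = √(1.658/0.342) = √(4.848) = 2.202
λ_obs = 690 × 2.202 = 1519 nm (redshift)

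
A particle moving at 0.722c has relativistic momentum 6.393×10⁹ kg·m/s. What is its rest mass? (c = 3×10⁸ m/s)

γ = 1/√(1 - 0.722²) = 1.4453
v = 0.722 × 3×10⁸ = 2.166×10⁸ m/s
m = p/(γv) = 6.393×10⁹/(1.4453 × 2.166×10⁸) = 20.42 kg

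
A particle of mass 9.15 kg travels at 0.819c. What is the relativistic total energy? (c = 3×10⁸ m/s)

γ = 1/√(1 - 0.819²) = 1.743
mc² = 9.15 × (3×10⁸)² = 8.235×10¹⁷ J
E = γmc² = 1.743 × 8.235×10¹⁷ = 1.435×10¹⁸ J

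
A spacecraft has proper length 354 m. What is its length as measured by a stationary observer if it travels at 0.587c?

Proper length L₀ = 354 m
γ = 1/√(1 - 0.587²) = 1.235
L = L₀/γ = 354/1.235 = 286.6 m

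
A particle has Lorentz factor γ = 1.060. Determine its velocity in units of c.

From γ = 1/√(1 - v²/c²):
1/γ² = 1/1.060² = 0.8900
v²/c² = 1 - 0.8900 = 0.1100
v/c = √(0.1100) = 0.3317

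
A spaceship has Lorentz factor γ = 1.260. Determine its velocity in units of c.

From γ = 1/√(1 - v²/c²):
1/γ² = 1/1.260² = 0.6299
v²/c² = 1 - 0.6299 = 0.3701
v/c = √(0.3701) = 0.6084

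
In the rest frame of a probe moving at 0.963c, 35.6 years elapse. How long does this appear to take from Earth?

Proper time Δt₀ = 35.6 years
γ = 1/√(1 - 0.963²) = 3.711
Δt = γΔt₀ = 3.711 × 35.6 = 132.1 years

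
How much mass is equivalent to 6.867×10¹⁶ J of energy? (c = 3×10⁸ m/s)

From E = mc², we get m = E/c²
c² = (3×10⁸)² = 9×10¹⁶ m²/s²
m = 6.867×10¹⁶ / 9×10¹⁶ = 0.7630 kg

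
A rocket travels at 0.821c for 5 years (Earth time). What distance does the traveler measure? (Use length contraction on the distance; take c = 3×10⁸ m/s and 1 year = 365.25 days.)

Earth distance: d = v × t = 0.821c × 5 yr = 3.8863×10¹⁶ m
γ = 1.7515
d' = d/γ = 3.8863×10¹⁶/1.7515 = 2.219×10¹⁶ m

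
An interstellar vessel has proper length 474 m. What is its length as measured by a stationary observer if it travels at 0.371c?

Proper length L₀ = 474 m
γ = 1/√(1 - 0.371²) = 1.0769
L = L₀/γ = 474/1.0769 = 440.2 m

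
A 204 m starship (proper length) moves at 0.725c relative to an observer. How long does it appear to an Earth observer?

Proper length L₀ = 204 m
γ = 1/√(1 - 0.725²) = 1.452
L = L₀/γ = 204/1.452 = 140.5 m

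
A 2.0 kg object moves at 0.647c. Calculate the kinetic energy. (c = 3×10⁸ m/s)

γ = 1/√(1 - 0.647²) = 1.3115
γ - 1 = 0.3115
KE = (γ-1)mc² = 0.3115 × 2.0 × (3×10⁸)² = 5.607×10¹⁶ J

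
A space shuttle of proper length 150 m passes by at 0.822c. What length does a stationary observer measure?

Proper length L₀ = 150 m
γ = 1/√(1 - 0.822²) = 1.756
L = L₀/γ = 150/1.756 = 85.42 m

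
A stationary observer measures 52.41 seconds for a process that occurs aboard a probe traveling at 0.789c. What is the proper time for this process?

Dilated time Δt = 52.41 seconds
γ = 1/√(1 - 0.789²) = 1.6276
Δt₀ = Δt/γ = 52.41/1.6276 = 32.20 seconds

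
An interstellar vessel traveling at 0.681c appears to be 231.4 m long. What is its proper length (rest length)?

Contracted length L = 231.4 m
γ = 1/√(1 - 0.681²) = 1.3656
L₀ = γL = 1.3656 × 231.4 = 316.0 m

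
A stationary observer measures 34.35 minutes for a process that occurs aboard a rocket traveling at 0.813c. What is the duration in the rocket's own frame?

Dilated time Δt = 34.35 minutes
γ = 1/√(1 - 0.813²) = 1.7174
Δt₀ = Δt/γ = 34.35/1.7174 = 20.00 minutes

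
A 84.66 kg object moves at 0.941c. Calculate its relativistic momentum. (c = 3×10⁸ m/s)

γ = 1/√(1 - 0.941²) = 2.955
v = 0.941 × 3×10⁸ = 2.823×10⁸ m/s
p = γmv = 2.955 × 84.66 × 2.823×10⁸ = 7.062×10¹⁰ kg·m/s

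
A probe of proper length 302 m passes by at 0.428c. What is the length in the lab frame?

Proper length L₀ = 302 m
γ = 1/√(1 - 0.428²) = 1.1065
L = L₀/γ = 302/1.1065 = 272.9 m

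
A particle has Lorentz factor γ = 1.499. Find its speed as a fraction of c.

From γ = 1/√(1 - v²/c²):
1/γ² = 1/1.499² = 0.4450
v²/c² = 1 - 0.4450 = 0.5550
v/c = √(0.5550) = 0.7450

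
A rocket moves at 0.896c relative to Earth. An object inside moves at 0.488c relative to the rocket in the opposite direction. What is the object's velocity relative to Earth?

Object's velocity in rocket frame is u' = -0.488c
u = (u' + v)/(1 + u'v/c²) = (v - 0.488)/(1 - 0.488·v/c²)
Numerator: 0.896 - 0.488 = 0.408
Denominator: 1 - 0.437248 = 0.562752
u = 0.408/0.562752 = 0.7250c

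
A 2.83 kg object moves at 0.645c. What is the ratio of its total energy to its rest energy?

E = γmc², E₀ = mc²
E/E₀ = γ = 1/√(1 - 0.645²) = 1.309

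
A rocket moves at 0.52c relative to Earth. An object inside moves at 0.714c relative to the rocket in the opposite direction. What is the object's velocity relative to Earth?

Object's velocity in rocket frame is u' = -0.714c
u = (u' + v)/(1 + u'v/c²) = (v - 0.714)/(1 - 0.714·v/c²)
Numerator: 0.52 - 0.714 = -0.194
Denominator: 1 - 0.37128 = 0.62872
u = -0.194/0.62872 = -0.3086c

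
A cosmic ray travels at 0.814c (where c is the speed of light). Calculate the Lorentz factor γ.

v/c = 0.814, so (v/c)² = 0.662596
1 - (v/c)² = 0.337404
γ = 1/√(0.337404) = 1.722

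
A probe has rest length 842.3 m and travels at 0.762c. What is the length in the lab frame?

Proper length L₀ = 842.3 m
γ = 1/√(1 - 0.762²) = 1.544
L = L₀/γ = 842.3/1.544 = 545.5 m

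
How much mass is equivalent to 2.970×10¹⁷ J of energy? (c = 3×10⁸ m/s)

From E = mc², we get m = E/c²
c² = (3×10⁸)² = 9×10¹⁶ m²/s²
m = 2.970×10¹⁷ / 9×10¹⁶ = 3.300 kg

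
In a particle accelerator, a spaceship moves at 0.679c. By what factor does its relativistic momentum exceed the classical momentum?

p_rel = γmv, p_class = mv
Ratio = γ = 1/√(1 - 0.679²)
= 1/√(0.538959) = 1.362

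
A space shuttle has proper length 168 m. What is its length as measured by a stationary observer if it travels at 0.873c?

Proper length L₀ = 168 m
γ = 1/√(1 - 0.873²) = 2.0504
L = L₀/γ = 168/2.0504 = 81.94 m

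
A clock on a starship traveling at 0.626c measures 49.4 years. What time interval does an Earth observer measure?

Proper time Δt₀ = 49.4 years
γ = 1/√(1 - 0.626²) = 1.2823
Δt = γΔt₀ = 1.2823 × 49.4 = 63.35 years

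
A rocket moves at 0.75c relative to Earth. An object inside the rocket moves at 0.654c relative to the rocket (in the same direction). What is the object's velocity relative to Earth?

u = (u' + v)/(1 + u'v/c²)
Numerator: 0.654 + 0.75 = 1.404
Denominator: 1 + 0.4905 = 1.4905
u = 1.404/1.4905 = 0.9420c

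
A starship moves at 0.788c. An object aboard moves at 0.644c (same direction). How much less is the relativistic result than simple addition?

Classical: u' + v = 0.644 + 0.788 = 1.432c
Relativistic: u = (0.644 + 0.788)/(1 + 0.507472) = 1.432/1.507472 = 0.9499c
Difference: 1.432 - 0.9499 = 0.4821c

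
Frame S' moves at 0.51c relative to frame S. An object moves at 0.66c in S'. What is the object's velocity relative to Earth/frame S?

u = (u' + v)/(1 + u'v/c²)
Numerator: 0.66 + 0.51 = 1.17
Denominator: 1 + 0.3366 = 1.3366
u = 1.17/1.3366 = 0.8754c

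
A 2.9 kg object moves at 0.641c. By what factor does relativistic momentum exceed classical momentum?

p_rel = γmv, p_class = mv
Ratio = γ = 1/√(1 - 0.641²) = 1.303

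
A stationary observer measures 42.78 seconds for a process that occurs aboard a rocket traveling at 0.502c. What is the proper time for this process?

Dilated time Δt = 42.78 seconds
γ = 1/√(1 - 0.502²) = 1.1562
Δt₀ = Δt/γ = 42.78/1.1562 = 37.00 seconds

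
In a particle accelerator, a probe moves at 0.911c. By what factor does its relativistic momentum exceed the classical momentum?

p_rel = γmv, p_class = mv
Ratio = γ = 1/√(1 - 0.911²)
= 1/√(0.170079) = 2.425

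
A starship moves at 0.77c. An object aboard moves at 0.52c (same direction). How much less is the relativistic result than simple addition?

Classical: u' + v = 0.52 + 0.77 = 1.29c
Relativistic: u = (0.52 + 0.77)/(1 + 0.4004) = 1.29/1.4004 = 0.9212c
Difference: 1.29 - 0.9212 = 0.3688c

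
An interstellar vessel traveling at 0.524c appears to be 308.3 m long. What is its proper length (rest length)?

Contracted length L = 308.3 m
γ = 1/√(1 - 0.524²) = 1.1741
L₀ = γL = 1.1741 × 308.3 = 362.0 m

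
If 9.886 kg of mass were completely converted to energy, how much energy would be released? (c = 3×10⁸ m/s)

Using E = mc²:
c² = (3×10⁸)² = 9×10¹⁶ m²/s²
E = 9.886 × 9×10¹⁶ = 8.897×10¹⁷ J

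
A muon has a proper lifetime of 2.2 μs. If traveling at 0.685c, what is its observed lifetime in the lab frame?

Proper lifetime τ₀ = 2.2 μs
γ = 1/√(1 - 0.685²) = 1.3726
τ = γτ₀ = 1.3726 × 2.2 μs = 3.020 μs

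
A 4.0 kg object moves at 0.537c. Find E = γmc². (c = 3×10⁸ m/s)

γ = 1/√(1 - 0.537²) = 1.18542
mc² = 4.0 × (3×10⁸)² = 3.600×10¹⁷ J
E = γmc² = 1.18542 × 3.600×10¹⁷ = 4.268×10¹⁷ J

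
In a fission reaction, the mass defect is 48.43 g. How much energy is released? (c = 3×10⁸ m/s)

Convert mass defect: Δm = 48.43 g = 0.04843 kg
E = Δm·c² = 0.04843 × (3×10⁸)²
= 0.04843 × 9×10¹⁶ = 4.359×10¹⁵ J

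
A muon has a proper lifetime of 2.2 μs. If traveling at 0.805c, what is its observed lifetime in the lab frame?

Proper lifetime τ₀ = 2.2 μs
γ = 1/√(1 - 0.805²) = 1.6856
τ = γτ₀ = 1.6856 × 2.2 μs = 3.708 μs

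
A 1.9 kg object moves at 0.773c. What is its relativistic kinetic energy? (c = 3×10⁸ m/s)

γ = 1/√(1 - 0.773²) = 1.57628
γ - 1 = 0.57628
KE = (γ-1)mc² = 0.57628 × 1.9 × (3×10⁸)² = 9.854×10¹⁶ J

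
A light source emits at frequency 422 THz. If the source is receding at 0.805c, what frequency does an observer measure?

β = v/c = 0.805
(1-β)/(1+β) = 0.195/1.805 = 0.10803
Doppler factor = √(0.10803) = 0.3287
f_obs = 422 × 0.3287 = 138.7 THz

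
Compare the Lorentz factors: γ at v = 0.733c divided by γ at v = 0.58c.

γ₁ = 1/√(1 - 0.733²) = 1.4701
γ₂ = 1/√(1 - 0.58²) = 1.2276
γ₁/γ₂ = 1.4701/1.2276 = 1.198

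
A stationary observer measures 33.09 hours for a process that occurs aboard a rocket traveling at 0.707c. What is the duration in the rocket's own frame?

Dilated time Δt = 33.09 hours
γ = 1/√(1 - 0.707²) = 1.414
Δt₀ = Δt/γ = 33.09/1.414 = 23.40 hours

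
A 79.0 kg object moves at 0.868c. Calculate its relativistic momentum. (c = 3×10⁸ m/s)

γ = 1/√(1 - 0.868²) = 2.014
v = 0.868 × 3×10⁸ = 2.604×10⁸ m/s
p = γmv = 2.014 × 79.0 × 2.604×10⁸ = 4.143×10¹⁰ kg·m/s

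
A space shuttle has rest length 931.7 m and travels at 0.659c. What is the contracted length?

Proper length L₀ = 931.7 m
γ = 1/√(1 - 0.659²) = 1.3295
L = L₀/γ = 931.7/1.3295 = 700.8 m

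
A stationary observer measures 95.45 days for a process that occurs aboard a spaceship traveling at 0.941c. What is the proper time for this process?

Dilated time Δt = 95.45 days
γ = 1/√(1 - 0.941²) = 2.955
Δt₀ = Δt/γ = 95.45/2.955 = 32.30 days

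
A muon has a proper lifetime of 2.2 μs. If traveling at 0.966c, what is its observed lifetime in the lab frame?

Proper lifetime τ₀ = 2.2 μs
γ = 1/√(1 - 0.966²) = 3.8678
τ = γτ₀ = 3.8678 × 2.2 μs = 8.509 μs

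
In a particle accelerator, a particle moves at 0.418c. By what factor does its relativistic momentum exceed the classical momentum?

p_rel = γmv, p_class = mv
Ratio = γ = 1/√(1 - 0.418²)
= 1/√(0.825276) = 1.101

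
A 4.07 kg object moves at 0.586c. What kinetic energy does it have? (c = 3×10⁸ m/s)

γ = 1/√(1 - 0.586²) = 1.2341
γ - 1 = 0.2341
KE = (γ-1)mc² = 0.2341 × 4.07 × (3×10⁸)² = 8.575×10¹⁶ J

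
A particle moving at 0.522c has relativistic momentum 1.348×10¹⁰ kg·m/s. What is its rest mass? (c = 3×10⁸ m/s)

γ = 1/√(1 - 0.522²) = 1.1724
v = 0.522 × 3×10⁸ = 1.566×10⁸ m/s
m = p/(γv) = 1.348×10¹⁰/(1.1724 × 1.566×10⁸) = 73.42 kg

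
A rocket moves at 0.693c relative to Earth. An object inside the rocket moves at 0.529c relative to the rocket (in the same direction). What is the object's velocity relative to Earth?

u = (u' + v)/(1 + u'v/c²)
Numerator: 0.529 + 0.693 = 1.222
Denominator: 1 + 0.366597 = 1.366597
u = 1.222/1.366597 = 0.8942c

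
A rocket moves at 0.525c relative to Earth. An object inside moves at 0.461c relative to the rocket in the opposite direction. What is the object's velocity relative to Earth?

Object's velocity in rocket frame is u' = -0.461c
u = (u' + v)/(1 + u'v/c²) = (v - 0.461)/(1 - 0.461·v/c²)
Numerator: 0.525 - 0.461 = 0.064
Denominator: 1 - 0.242025 = 0.757975
u = 0.064/0.757975 = 0.08444c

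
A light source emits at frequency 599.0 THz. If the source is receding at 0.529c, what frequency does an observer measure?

β = v/c = 0.529
(1-β)/(1+β) = 0.471/1.529 = 0.308044
Doppler factor = √(0.308044) = 0.55502
f_obs = 599.0 × 0.55502 = 332.5 THz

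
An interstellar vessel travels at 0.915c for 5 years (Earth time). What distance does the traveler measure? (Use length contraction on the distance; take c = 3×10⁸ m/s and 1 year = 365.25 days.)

Earth distance: d = v × t = 0.915c × 5 yr = 4.331×10¹⁶ m
γ = 2.479
d' = d/γ = 4.331×10¹⁶/2.479 = 1.747×10¹⁶ m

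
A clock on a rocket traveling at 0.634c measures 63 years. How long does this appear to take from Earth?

Proper time Δt₀ = 63 years
γ = 1/√(1 - 0.634²) = 1.2931
Δt = γΔt₀ = 1.2931 × 63 = 81.47 years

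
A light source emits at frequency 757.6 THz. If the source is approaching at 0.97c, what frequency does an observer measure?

β = v/c = 0.97
(1+β)/(1-β) = 1.97/0.03 = 65.6667
Doppler factor = √(65.6667) = 8.103
f_obs = 757.6 × 8.103 = 6139 THz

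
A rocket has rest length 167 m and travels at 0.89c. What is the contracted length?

Proper length L₀ = 167 m
γ = 1/√(1 - 0.89²) = 2.193
L = L₀/γ = 167/2.193 = 76.15 m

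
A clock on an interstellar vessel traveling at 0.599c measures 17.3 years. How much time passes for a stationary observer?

Proper time Δt₀ = 17.3 years
γ = 1/√(1 - 0.599²) = 1.2488
Δt = γΔt₀ = 1.2488 × 17.3 = 21.60 years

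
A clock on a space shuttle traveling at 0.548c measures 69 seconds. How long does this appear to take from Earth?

Proper time Δt₀ = 69 seconds
γ = 1/√(1 - 0.548²) = 1.1955
Δt = γΔt₀ = 1.1955 × 69 = 82.49 seconds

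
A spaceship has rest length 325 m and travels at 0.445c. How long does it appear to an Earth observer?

Proper length L₀ = 325 m
γ = 1/√(1 - 0.445²) = 1.117
L = L₀/γ = 325/1.117 = 291.0 m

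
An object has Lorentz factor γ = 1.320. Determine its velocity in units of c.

From γ = 1/√(1 - v²/c²):
1/γ² = 1/1.320² = 0.57392
v²/c² = 1 - 0.57392 = 0.42608
v/c = √(0.42608) = 0.6527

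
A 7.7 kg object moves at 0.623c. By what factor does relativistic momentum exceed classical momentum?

p_rel = γmv, p_class = mv
Ratio = γ = 1/√(1 - 0.623²) = 1.278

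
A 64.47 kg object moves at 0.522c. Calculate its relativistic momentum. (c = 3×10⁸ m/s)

γ = 1/√(1 - 0.522²) = 1.1724
v = 0.522 × 3×10⁸ = 1.566×10⁸ m/s
p = γmv = 1.1724 × 64.47 × 1.566×10⁸ = 1.184×10¹⁰ kg·m/s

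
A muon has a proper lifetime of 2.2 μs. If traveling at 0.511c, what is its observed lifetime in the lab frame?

Proper lifetime τ₀ = 2.2 μs
γ = 1/√(1 - 0.511²) = 1.163
τ = γτ₀ = 1.163 × 2.2 μs = 2.559 μs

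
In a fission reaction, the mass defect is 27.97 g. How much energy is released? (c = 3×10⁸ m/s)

Convert mass defect: Δm = 27.97 g = 0.02797 kg
E = Δm·c² = 0.02797 × (3×10⁸)²
= 0.02797 × 9×10¹⁶ = 2.517×10¹⁵ J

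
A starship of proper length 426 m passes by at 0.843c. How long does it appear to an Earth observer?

Proper length L₀ = 426 m
γ = 1/√(1 - 0.843²) = 1.859
L = L₀/γ = 426/1.859 = 229.2 m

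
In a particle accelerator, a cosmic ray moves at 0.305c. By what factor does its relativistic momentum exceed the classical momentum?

p_rel = γmv, p_class = mv
Ratio = γ = 1/√(1 - 0.305²)
= 1/√(0.906975) = 1.050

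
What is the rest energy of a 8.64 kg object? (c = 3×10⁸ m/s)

c² = (3×10⁸)² = 9.000×10¹⁶ m²/s²
E₀ = mc² = 8.64 × 9.000×10¹⁶ = 7.776×10¹⁷ J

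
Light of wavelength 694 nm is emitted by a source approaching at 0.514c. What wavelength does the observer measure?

β = 0.514
Wavelength Doppler factor = √(0.486/1.514) = √(0.3210) = 0.5666
λ_obs = 694 × 0.5666 = 393.2 nm (blueshift)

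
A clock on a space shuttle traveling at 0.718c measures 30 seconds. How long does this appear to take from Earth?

Proper time Δt₀ = 30 seconds
γ = 1/√(1 - 0.718²) = 1.4367
Δt = γΔt₀ = 1.4367 × 30 = 43.10 seconds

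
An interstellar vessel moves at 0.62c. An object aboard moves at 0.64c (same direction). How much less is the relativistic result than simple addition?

Classical: u' + v = 0.64 + 0.62 = 1.26c
Relativistic: u = (0.64 + 0.62)/(1 + 0.3968) = 1.26/1.3968 = 0.9021c
Difference: 1.26 - 0.9021 = 0.3579c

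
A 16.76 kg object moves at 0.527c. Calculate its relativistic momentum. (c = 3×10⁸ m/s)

γ = 1/√(1 - 0.527²) = 1.1767
v = 0.527 × 3×10⁸ = 1.581×10⁸ m/s
p = γmv = 1.1767 × 16.76 × 1.581×10⁸ = 3.118×10⁹ kg·m/s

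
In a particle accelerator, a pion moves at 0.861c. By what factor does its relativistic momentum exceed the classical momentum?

p_rel = γmv, p_class = mv
Ratio = γ = 1/√(1 - 0.861²)
= 1/√(0.258679) = 1.966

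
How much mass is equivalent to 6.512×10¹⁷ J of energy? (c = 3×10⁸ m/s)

From E = mc², we get m = E/c²
c² = (3×10⁸)² = 9×10¹⁶ m²/s²
m = 6.512×10¹⁷ / 9×10¹⁶ = 7.236 kg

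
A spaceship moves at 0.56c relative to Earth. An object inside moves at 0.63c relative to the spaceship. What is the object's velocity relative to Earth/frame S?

u = (u' + v)/(1 + u'v/c²)
Numerator: 0.63 + 0.56 = 1.19
Denominator: 1 + 0.3528 = 1.3528
u = 1.19/1.3528 = 0.8797c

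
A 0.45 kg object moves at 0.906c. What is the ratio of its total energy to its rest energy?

E = γmc², E₀ = mc²
E/E₀ = γ = 1/√(1 - 0.906²) = 2.363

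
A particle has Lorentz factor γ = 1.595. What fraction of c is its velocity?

From γ = 1/√(1 - v²/c²):
1/γ² = 1/1.595² = 0.39308
v²/c² = 1 - 0.39308 = 0.60692
v/c = √(0.60692) = 0.7791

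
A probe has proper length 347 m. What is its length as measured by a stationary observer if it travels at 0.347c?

Proper length L₀ = 347 m
γ = 1/√(1 - 0.347²) = 1.0663
L = L₀/γ = 347/1.0663 = 325.4 m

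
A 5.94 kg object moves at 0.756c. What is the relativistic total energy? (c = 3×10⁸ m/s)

γ = 1/√(1 - 0.756²) = 1.5277
mc² = 5.94 × (3×10⁸)² = 5.346×10¹⁷ J
E = γmc² = 1.5277 × 5.346×10¹⁷ = 8.167×10¹⁷ J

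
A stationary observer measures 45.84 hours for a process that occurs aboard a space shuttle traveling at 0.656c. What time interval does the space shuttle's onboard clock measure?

Dilated time Δt = 45.84 hours
γ = 1/√(1 - 0.656²) = 1.325
Δt₀ = Δt/γ = 45.84/1.325 = 34.60 hours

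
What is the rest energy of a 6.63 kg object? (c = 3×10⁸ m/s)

c² = (3×10⁸)² = 9.000×10¹⁶ m²/s²
E₀ = mc² = 6.63 × 9.000×10¹⁶ = 5.967×10¹⁷ J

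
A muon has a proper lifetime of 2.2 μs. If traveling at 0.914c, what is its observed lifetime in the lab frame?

Proper lifetime τ₀ = 2.2 μs
γ = 1/√(1 - 0.914²) = 2.465
τ = γτ₀ = 2.465 × 2.2 μs = 5.423 μs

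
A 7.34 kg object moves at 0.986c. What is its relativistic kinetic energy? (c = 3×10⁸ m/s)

γ = 1/√(1 - 0.986²) = 5.997
γ - 1 = 4.997
KE = (γ-1)mc² = 4.997 × 7.34 × (3×10⁸)² = 3.301×10¹⁸ J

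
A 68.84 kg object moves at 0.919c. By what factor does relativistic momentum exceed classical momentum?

p_rel = γmv, p_class = mv
Ratio = γ = 1/√(1 - 0.919²) = 2.536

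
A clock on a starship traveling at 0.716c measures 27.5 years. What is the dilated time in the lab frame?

Proper time Δt₀ = 27.5 years
γ = 1/√(1 - 0.716²) = 1.4325
Δt = γΔt₀ = 1.4325 × 27.5 = 39.39 years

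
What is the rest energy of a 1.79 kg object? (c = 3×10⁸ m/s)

c² = (3×10⁸)² = 9.000×10¹⁶ m²/s²
E₀ = mc² = 1.79 × 9.000×10¹⁶ = 1.611×10¹⁷ J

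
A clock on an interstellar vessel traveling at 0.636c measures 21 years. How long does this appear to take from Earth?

Proper time Δt₀ = 21 years
γ = 1/√(1 - 0.636²) = 1.2959
Δt = γΔt₀ = 1.2959 × 21 = 27.21 years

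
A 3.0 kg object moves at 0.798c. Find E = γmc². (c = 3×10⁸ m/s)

γ = 1/√(1 - 0.798²) = 1.6593
mc² = 3.0 × (3×10⁸)² = 2.700×10¹⁷ J
E = γmc² = 1.6593 × 2.700×10¹⁷ = 4.480×10¹⁷ J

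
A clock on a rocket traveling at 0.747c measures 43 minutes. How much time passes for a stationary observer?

Proper time Δt₀ = 43 minutes
γ = 1/√(1 - 0.747²) = 1.5042
Δt = γΔt₀ = 1.5042 × 43 = 64.68 minutes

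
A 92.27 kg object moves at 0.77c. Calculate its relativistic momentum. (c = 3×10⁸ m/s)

γ = 1/√(1 - 0.77²) = 1.5673
v = 0.77 × 3×10⁸ = 2.310×10⁸ m/s
p = γmv = 1.5673 × 92.27 × 2.310×10⁸ = 3.341×10¹⁰ kg·m/s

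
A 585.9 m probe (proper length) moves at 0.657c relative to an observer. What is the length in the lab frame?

Proper length L₀ = 585.9 m
γ = 1/√(1 - 0.657²) = 1.3265
L = L₀/γ = 585.9/1.3265 = 441.7 m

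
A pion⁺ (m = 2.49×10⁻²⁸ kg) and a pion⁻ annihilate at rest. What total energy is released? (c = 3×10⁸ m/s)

Both particles have the same rest mass, so total mass = 2m
E = 2m·c² = 2 × 2.49×10⁻²⁸ × (3×10⁸)²
= 2 × 2.49×10⁻²⁸ × 9×10¹⁶
= 4.482×10⁻¹¹ J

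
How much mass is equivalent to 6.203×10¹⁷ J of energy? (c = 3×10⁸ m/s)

From E = mc², we get m = E/c²
c² = (3×10⁸)² = 9×10¹⁶ m²/s²
m = 6.203×10¹⁷ / 9×10¹⁶ = 6.892 kg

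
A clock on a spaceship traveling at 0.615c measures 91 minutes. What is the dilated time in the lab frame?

Proper time Δt₀ = 91 minutes
γ = 1/√(1 - 0.615²) = 1.268
Δt = γΔt₀ = 1.268 × 91 = 115.4 minutes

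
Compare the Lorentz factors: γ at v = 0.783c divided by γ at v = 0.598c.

γ₁ = 1/√(1 - 0.783²) = 1.6077
γ₂ = 1/√(1 - 0.598²) = 1.2477
γ₁/γ₂ = 1.6077/1.2477 = 1.289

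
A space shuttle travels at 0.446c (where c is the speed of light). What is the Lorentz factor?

v/c = 0.446, so (v/c)² = 0.198916
1 - (v/c)² = 0.801084
γ = 1/√(0.801084) = 1.117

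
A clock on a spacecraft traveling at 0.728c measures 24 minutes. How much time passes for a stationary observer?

Proper time Δt₀ = 24 minutes
γ = 1/√(1 - 0.728²) = 1.4586
Δt = γΔt₀ = 1.4586 × 24 = 35.01 minutes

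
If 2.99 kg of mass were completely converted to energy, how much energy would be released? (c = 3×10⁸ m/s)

Using E = mc²:
c² = (3×10⁸)² = 9×10¹⁶ m²/s²
E = 2.99 × 9×10¹⁶ = 2.691×10¹⁷ J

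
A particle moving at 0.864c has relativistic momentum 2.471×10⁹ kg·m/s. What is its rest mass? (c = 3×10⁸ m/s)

γ = 1/√(1 - 0.864²) = 1.986
v = 0.864 × 3×10⁸ = 2.592×10⁸ m/s
m = p/(γv) = 2.471×10⁹/(1.986 × 2.592×10⁸) = 4.800 kg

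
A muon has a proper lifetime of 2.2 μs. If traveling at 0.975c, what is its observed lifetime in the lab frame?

Proper lifetime τ₀ = 2.2 μs
γ = 1/√(1 - 0.975²) = 4.5004
τ = γτ₀ = 4.5004 × 2.2 μs = 9.901 μs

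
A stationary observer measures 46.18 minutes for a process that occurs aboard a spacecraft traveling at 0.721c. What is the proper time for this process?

Dilated time Δt = 46.18 minutes
γ = 1/√(1 - 0.721²) = 1.443
Δt₀ = Δt/γ = 46.18/1.443 = 32.00 minutes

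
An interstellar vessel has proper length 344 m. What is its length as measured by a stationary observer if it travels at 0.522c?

Proper length L₀ = 344 m
γ = 1/√(1 - 0.522²) = 1.1724
L = L₀/γ = 344/1.1724 = 293.4 m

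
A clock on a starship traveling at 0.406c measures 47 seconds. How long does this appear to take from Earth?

Proper time Δt₀ = 47 seconds
γ = 1/√(1 - 0.406²) = 1.0942
Δt = γΔt₀ = 1.0942 × 47 = 51.43 seconds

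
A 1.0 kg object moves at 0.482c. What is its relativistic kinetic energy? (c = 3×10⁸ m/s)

γ = 1/√(1 - 0.482²) = 1.1413
γ - 1 = 0.1413
KE = (γ-1)mc² = 0.1413 × 1.0 × (3×10⁸)² = 1.272×10¹⁶ J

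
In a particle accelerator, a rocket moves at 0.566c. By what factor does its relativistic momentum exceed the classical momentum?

p_rel = γmv, p_class = mv
Ratio = γ = 1/√(1 - 0.566²)
= 1/√(0.679644) = 1.213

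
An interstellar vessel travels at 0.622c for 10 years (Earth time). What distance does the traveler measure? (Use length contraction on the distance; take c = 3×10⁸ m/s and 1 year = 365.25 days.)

Earth distance: d = v × t = 0.622c × 10 yr = 5.8886×10¹⁶ m
γ = 1.2771
d' = d/γ = 5.8886×10¹⁶/1.2771 = 4.611×10¹⁶ m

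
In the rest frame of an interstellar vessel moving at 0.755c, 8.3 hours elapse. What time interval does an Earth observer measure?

Proper time Δt₀ = 8.3 hours
γ = 1/√(1 - 0.755²) = 1.525
Δt = γΔt₀ = 1.525 × 8.3 = 12.66 hours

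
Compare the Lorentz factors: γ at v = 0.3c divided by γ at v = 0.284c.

γ₁ = 1/√(1 - 0.3²) = 1.048
γ₂ = 1/√(1 - 0.284²) = 1.043
γ₁/γ₂ = 1.048/1.043 = 1.005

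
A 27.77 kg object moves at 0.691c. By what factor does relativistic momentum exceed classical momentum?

p_rel = γmv, p_class = mv
Ratio = γ = 1/√(1 - 0.691²) = 1.383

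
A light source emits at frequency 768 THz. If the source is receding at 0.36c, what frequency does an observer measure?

β = v/c = 0.36
(1-β)/(1+β) = 0.64/1.36 = 0.4706
Doppler factor = √(0.4706) = 0.6860
f_obs = 768 × 0.6860 = 526.8 THz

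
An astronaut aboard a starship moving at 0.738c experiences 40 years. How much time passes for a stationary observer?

Proper time Δt₀ = 40 years
γ = 1/√(1 - 0.738²) = 1.482
Δt = γΔt₀ = 1.482 × 40 = 59.28 years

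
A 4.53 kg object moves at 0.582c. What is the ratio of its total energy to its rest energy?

E = γmc², E₀ = mc²
E/E₀ = γ = 1/√(1 - 0.582²) = 1.230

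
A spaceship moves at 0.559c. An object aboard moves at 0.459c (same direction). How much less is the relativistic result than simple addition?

Classical: u' + v = 0.459 + 0.559 = 1.018c
Relativistic: u = (0.459 + 0.559)/(1 + 0.256581) = 1.018/1.256581 = 0.8101c
Difference: 1.018 - 0.8101 = 0.2079c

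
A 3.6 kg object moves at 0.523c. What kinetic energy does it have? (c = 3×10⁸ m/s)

γ = 1/√(1 - 0.523²) = 1.17325
γ - 1 = 0.17325
KE = (γ-1)mc² = 0.17325 × 3.6 × (3×10⁸)² = 5.613×10¹⁶ J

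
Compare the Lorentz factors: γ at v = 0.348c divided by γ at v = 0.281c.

γ₁ = 1/√(1 - 0.348²) = 1.067
γ₂ = 1/√(1 - 0.281²) = 1.042
γ₁/γ₂ = 1.067/1.042 = 1.024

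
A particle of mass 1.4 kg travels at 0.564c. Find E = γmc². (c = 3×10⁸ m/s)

γ = 1/√(1 - 0.564²) = 1.211
mc² = 1.4 × (3×10⁸)² = 1.260×10¹⁷ J
E = γmc² = 1.211 × 1.260×10¹⁷ = 1.526×10¹⁷ J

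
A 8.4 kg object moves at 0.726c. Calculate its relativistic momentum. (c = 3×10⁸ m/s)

γ = 1/√(1 - 0.726²) = 1.454
v = 0.726 × 3×10⁸ = 2.178×10⁸ m/s
p = γmv = 1.454 × 8.4 × 2.178×10⁸ = 2.660×10⁹ kg·m/s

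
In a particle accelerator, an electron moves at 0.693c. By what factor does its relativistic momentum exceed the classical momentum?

p_rel = γmv, p_class = mv
Ratio = γ = 1/√(1 - 0.693²)
= 1/√(0.519751) = 1.387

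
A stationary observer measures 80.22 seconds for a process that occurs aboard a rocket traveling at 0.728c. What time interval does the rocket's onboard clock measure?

Dilated time Δt = 80.22 seconds
γ = 1/√(1 - 0.728²) = 1.4586
Δt₀ = Δt/γ = 80.22/1.4586 = 55.00 seconds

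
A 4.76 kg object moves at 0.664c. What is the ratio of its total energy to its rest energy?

E = γmc², E₀ = mc²
E/E₀ = γ = 1/√(1 - 0.664²) = 1.337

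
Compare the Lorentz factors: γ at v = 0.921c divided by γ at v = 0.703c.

γ₁ = 1/√(1 - 0.921²) = 2.567
γ₂ = 1/√(1 - 0.703²) = 1.406
γ₁/γ₂ = 2.567/1.406 = 1.826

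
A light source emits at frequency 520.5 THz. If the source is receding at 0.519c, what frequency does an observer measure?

β = v/c = 0.519
(1-β)/(1+β) = 0.481/1.519 = 0.31666
Doppler factor = √(0.31666) = 0.5627
f_obs = 520.5 × 0.5627 = 292.9 THz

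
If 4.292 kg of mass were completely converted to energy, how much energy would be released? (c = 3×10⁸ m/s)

Using E = mc²:
c² = (3×10⁸)² = 9×10¹⁶ m²/s²
E = 4.292 × 9×10¹⁶ = 3.863×10¹⁷ J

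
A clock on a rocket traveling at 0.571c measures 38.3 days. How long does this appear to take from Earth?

Proper time Δt₀ = 38.3 days
γ = 1/√(1 - 0.571²) = 1.218
Δt = γΔt₀ = 1.218 × 38.3 = 46.65 days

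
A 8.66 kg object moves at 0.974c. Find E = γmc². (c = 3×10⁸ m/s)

γ = 1/√(1 - 0.974²) = 4.414
mc² = 8.66 × (3×10⁸)² = 7.794×10¹⁷ J
E = γmc² = 4.414 × 7.794×10¹⁷ = 3.440×10¹⁸ J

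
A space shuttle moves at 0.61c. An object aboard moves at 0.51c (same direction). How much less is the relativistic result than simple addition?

Classical: u' + v = 0.51 + 0.61 = 1.12c
Relativistic: u = (0.51 + 0.61)/(1 + 0.3111) = 1.12/1.3111 = 0.8542c
Difference: 1.12 - 0.8542 = 0.2658c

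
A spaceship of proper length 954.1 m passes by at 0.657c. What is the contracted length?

Proper length L₀ = 954.1 m
γ = 1/√(1 - 0.657²) = 1.3265
L = L₀/γ = 954.1/1.3265 = 719.3 m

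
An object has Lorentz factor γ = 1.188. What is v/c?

From γ = 1/√(1 - v²/c²):
1/γ² = 1/1.188² = 0.7085
v²/c² = 1 - 0.7085 = 0.2915
v/c = √(0.2915) = 0.5399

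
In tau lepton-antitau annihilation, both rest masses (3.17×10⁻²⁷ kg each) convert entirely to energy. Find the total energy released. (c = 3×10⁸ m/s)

Both particles have the same rest mass, so total mass = 2m
E = 2m·c² = 2 × 3.17×10⁻²⁷ × (3×10⁸)²
= 2 × 3.17×10⁻²⁷ × 9×10¹⁶
= 5.706×10⁻¹⁰ J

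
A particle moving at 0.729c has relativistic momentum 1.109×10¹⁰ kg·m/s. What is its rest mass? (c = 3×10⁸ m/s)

γ = 1/√(1 - 0.729²) = 1.461
v = 0.729 × 3×10⁸ = 2.187×10⁸ m/s
m = p/(γv) = 1.109×10¹⁰/(1.461 × 2.187×10⁸) = 34.71 kg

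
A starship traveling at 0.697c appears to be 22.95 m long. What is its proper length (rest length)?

Contracted length L = 22.95 m
γ = 1/√(1 - 0.697²) = 1.3946
L₀ = γL = 1.3946 × 22.95 = 32.01 m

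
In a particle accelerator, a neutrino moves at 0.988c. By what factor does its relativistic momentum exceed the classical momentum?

p_rel = γmv, p_class = mv
Ratio = γ = 1/√(1 - 0.988²)
= 1/√(0.023856) = 6.474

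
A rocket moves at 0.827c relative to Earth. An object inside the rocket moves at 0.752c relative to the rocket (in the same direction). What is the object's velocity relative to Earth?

u = (u' + v)/(1 + u'v/c²)
Numerator: 0.752 + 0.827 = 1.579
Denominator: 1 + 0.621904 = 1.621904
u = 1.579/1.621904 = 0.9735c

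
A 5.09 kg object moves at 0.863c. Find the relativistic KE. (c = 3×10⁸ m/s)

γ = 1/√(1 - 0.863²) = 1.9794
γ - 1 = 0.9794
KE = (γ-1)mc² = 0.9794 × 5.09 × (3×10⁸)² = 4.487×10¹⁷ J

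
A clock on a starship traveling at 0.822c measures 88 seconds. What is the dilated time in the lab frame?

Proper time Δt₀ = 88 seconds
γ = 1/√(1 - 0.822²) = 1.756
Δt = γΔt₀ = 1.756 × 88 = 154.5 seconds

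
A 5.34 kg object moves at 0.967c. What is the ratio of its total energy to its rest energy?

E = γmc², E₀ = mc²
E/E₀ = γ = 1/√(1 - 0.967²) = 3.925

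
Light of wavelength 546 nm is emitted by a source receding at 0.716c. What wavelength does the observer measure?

β = 0.716
Wavelength Doppler factor = √(1.716/0.284) = √(6.042) = 2.458
λ_obs = 546 × 2.458 = 1342 nm (redshift)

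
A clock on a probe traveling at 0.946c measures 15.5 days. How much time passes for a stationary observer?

Proper time Δt₀ = 15.5 days
γ = 1/√(1 - 0.946²) = 3.0848
Δt = γΔt₀ = 3.0848 × 15.5 = 47.81 days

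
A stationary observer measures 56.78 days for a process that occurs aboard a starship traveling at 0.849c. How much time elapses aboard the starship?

Dilated time Δt = 56.78 days
γ = 1/√(1 - 0.849²) = 1.8925
Δt₀ = Δt/γ = 56.78/1.8925 = 30.00 days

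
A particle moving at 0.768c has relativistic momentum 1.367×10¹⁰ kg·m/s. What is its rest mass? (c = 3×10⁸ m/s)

γ = 1/√(1 - 0.768²) = 1.5614
v = 0.768 × 3×10⁸ = 2.304×10⁸ m/s
m = p/(γv) = 1.367×10¹⁰/(1.5614 × 2.304×10⁸) = 38.00 kg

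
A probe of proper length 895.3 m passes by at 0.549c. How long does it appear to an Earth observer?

Proper length L₀ = 895.3 m
γ = 1/√(1 - 0.549²) = 1.1964
L = L₀/γ = 895.3/1.1964 = 748.3 m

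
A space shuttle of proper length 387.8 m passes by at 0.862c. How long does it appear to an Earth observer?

Proper length L₀ = 387.8 m
γ = 1/√(1 - 0.862²) = 1.973
L = L₀/γ = 387.8/1.973 = 196.6 m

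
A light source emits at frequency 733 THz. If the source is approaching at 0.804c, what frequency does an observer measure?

β = v/c = 0.804
(1+β)/(1-β) = 1.804/0.196 = 9.204
Doppler factor = √(9.204) = 3.034
f_obs = 733 × 3.034 = 2224 THz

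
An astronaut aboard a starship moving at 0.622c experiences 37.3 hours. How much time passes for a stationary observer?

Proper time Δt₀ = 37.3 hours
γ = 1/√(1 - 0.622²) = 1.2771
Δt = γΔt₀ = 1.2771 × 37.3 = 47.64 hours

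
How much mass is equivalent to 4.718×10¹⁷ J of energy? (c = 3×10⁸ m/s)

From E = mc², we get m = E/c²
c² = (3×10⁸)² = 9×10¹⁶ m²/s²
m = 4.718×10¹⁷ / 9×10¹⁶ = 5.242 kg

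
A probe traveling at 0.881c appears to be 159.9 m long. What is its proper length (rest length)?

Contracted length L = 159.9 m
γ = 1/√(1 - 0.881²) = 2.114
L₀ = γL = 2.114 × 159.9 = 338.0 m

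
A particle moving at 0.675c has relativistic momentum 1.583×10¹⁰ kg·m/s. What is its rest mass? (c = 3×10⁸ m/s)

γ = 1/√(1 - 0.675²) = 1.3553
v = 0.675 × 3×10⁸ = 2.025×10⁸ m/s
m = p/(γv) = 1.583×10¹⁰/(1.3553 × 2.025×10⁸) = 57.68 kg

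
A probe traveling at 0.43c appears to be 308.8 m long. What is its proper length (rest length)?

Contracted length L = 308.8 m
γ = 1/√(1 - 0.43²) = 1.1076
L₀ = γL = 1.1076 × 308.8 = 342.0 m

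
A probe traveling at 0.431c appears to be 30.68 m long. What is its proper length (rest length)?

Contracted length L = 30.68 m
γ = 1/√(1 - 0.431²) = 1.1082
L₀ = γL = 1.1082 × 30.68 = 34.00 m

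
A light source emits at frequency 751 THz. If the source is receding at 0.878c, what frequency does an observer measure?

β = v/c = 0.878
(1-β)/(1+β) = 0.122/1.878 = 0.06496
Doppler factor = √(0.06496) = 0.2549
f_obs = 751 × 0.2549 = 191.4 THz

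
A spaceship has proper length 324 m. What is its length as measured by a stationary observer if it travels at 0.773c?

Proper length L₀ = 324 m
γ = 1/√(1 - 0.773²) = 1.5763
L = L₀/γ = 324/1.5763 = 205.5 m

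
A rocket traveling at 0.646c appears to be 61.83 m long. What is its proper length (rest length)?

Contracted length L = 61.83 m
γ = 1/√(1 - 0.646²) = 1.310
L₀ = γL = 1.310 × 61.83 = 81.00 m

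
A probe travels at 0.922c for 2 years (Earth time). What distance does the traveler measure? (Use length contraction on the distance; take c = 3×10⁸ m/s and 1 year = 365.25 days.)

Earth distance: d = v × t = 0.922c × 2 yr = 1.74577×10¹⁶ m
γ = 2.58271
d' = d/γ = 1.74577×10¹⁶/2.58271 = 6.759×10¹⁵ m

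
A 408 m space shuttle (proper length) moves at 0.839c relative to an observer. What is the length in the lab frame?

Proper length L₀ = 408 m
γ = 1/√(1 - 0.839²) = 1.838
L = L₀/γ = 408/1.838 = 222.0 m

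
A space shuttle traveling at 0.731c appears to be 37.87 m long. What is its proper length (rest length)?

Contracted length L = 37.87 m
γ = 1/√(1 - 0.731²) = 1.4655
L₀ = γL = 1.4655 × 37.87 = 55.50 m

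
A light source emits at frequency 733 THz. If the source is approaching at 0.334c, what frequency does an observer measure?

β = v/c = 0.334
(1+β)/(1-β) = 1.334/0.666 = 2.003
Doppler factor = √(2.003) = 1.415
f_obs = 733 × 1.415 = 1037 THz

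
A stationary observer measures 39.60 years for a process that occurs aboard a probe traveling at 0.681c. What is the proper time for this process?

Dilated time Δt = 39.60 years
γ = 1/√(1 - 0.681²) = 1.3656
Δt₀ = Δt/γ = 39.60/1.3656 = 29.00 years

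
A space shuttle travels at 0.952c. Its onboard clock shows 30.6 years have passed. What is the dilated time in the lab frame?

Proper time Δt₀ = 30.6 years
γ = 1/√(1 - 0.952²) = 3.267
Δt = γΔt₀ = 3.267 × 30.6 = 99.97 years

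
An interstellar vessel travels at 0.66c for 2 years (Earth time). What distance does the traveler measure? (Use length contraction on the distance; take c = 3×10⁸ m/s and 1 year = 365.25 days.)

Earth distance: d = v × t = 0.66c × 2 yr = 1.2497×10¹⁶ m
γ = 1.3311
d' = d/γ = 1.2497×10¹⁶/1.3311 = 9.388×10¹⁵ m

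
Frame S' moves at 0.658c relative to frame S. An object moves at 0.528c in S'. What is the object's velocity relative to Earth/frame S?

u = (u' + v)/(1 + u'v/c²)
Numerator: 0.528 + 0.658 = 1.186
Denominator: 1 + 0.347424 = 1.347424
u = 1.186/1.347424 = 0.8802c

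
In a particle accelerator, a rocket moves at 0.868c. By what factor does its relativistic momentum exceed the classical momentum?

p_rel = γmv, p_class = mv
Ratio = γ = 1/√(1 - 0.868²)
= 1/√(0.246576) = 2.014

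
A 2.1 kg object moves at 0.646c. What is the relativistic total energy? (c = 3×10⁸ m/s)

γ = 1/√(1 - 0.646²) = 1.310
mc² = 2.1 × (3×10⁸)² = 1.890×10¹⁷ J
E = γmc² = 1.310 × 1.890×10¹⁷ = 2.476×10¹⁷ J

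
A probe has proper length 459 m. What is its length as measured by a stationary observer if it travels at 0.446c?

Proper length L₀ = 459 m
γ = 1/√(1 - 0.446²) = 1.1173
L = L₀/γ = 459/1.1173 = 410.8 m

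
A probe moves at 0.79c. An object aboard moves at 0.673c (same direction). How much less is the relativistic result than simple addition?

Classical: u' + v = 0.673 + 0.79 = 1.463c
Relativistic: u = (0.673 + 0.79)/(1 + 0.53167) = 1.463/1.53167 = 0.9552c
Difference: 1.463 - 0.9552 = 0.5078c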